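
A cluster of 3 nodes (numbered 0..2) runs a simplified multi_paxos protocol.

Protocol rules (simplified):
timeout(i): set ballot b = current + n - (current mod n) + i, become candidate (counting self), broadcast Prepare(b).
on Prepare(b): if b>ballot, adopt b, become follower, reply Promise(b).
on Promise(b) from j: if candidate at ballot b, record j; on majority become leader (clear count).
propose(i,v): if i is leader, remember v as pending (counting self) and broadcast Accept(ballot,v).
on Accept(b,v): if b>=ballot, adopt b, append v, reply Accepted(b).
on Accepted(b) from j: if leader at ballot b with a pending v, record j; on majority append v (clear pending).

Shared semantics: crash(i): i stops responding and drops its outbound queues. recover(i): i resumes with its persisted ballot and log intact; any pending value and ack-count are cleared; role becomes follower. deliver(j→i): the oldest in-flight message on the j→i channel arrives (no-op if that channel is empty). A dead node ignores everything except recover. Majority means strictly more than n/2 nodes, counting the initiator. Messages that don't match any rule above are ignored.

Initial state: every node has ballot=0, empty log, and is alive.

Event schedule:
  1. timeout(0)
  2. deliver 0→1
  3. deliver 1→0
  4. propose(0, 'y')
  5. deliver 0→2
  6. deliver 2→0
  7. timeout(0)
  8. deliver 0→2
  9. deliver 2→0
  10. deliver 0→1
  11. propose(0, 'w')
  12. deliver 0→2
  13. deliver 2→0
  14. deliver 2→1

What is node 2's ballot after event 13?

e1 timeout(0): 0[cand,b=3,-]
e2 deliver 0→1: 1[foll,b=3,-]
e3 deliver 1→0: 0[lead,b=3,-]
e4 propose(0,'y'): ·
e5 deliver 0→2: 2[foll,b=3,-]
e6 deliver 2→0: ·
e7 timeout(0): 0[cand,b=6,-]
e8 deliver 0→2: 2[foll,b=3,y]
e9 deliver 2→0: ·
e10 deliver 0→1: 1[foll,b=3,y]
e11 propose(0,'w'): ·
e12 deliver 0→2: 2[foll,b=6,y]
e13 deliver 2→0: 0[lead,b=6,-]

6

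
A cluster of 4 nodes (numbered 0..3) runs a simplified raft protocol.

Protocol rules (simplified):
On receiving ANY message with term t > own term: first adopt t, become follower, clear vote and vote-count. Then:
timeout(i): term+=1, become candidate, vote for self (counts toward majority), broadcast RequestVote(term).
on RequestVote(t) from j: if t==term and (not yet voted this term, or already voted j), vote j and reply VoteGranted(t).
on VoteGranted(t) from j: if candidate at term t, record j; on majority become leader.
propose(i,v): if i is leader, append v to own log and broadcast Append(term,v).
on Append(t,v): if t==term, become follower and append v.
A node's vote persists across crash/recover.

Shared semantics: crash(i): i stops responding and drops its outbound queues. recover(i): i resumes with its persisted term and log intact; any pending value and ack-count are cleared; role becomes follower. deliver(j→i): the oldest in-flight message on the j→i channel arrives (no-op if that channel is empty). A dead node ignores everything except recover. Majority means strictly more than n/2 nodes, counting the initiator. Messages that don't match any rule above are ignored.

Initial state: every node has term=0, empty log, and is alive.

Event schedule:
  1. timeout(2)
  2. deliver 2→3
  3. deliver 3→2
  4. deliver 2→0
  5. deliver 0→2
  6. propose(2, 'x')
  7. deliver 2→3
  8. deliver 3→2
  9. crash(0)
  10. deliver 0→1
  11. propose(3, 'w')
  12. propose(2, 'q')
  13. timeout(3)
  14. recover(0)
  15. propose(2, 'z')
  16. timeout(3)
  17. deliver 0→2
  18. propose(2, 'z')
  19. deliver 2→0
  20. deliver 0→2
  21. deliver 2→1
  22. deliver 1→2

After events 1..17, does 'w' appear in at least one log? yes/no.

no

e1 timeout(2): 2[cand,t=1,-]
e2 deliver 2→3: 3[foll,t=1,-]
e3 deliver 3→2: ·
e4 deliver 2→0: 0[foll,t=1,-]
e5 deliver 0→2: 2[lead,t=1,-]
e6 propose(2,'x'): 2[lead,t=1,x]
e7 deliver 2→3: 3[foll,t=1,x]
e8 deliver 3→2: ·
e9 crash(0): 0[✗foll,t=1,-]
e10 deliver 0→1: ·
e11 propose(3,'w'): ·
e12 propose(2,'q'): 2[lead,t=1,x,q]
e13 timeout(3): 3[cand,t=2,x]
e14 recover(0): 0[foll,t=1,-]
e15 propose(2,'z'): 2[lead,t=1,x,q,z]
e16 timeout(3): 3[cand,t=3,x]
e17 deliver 0→2: ·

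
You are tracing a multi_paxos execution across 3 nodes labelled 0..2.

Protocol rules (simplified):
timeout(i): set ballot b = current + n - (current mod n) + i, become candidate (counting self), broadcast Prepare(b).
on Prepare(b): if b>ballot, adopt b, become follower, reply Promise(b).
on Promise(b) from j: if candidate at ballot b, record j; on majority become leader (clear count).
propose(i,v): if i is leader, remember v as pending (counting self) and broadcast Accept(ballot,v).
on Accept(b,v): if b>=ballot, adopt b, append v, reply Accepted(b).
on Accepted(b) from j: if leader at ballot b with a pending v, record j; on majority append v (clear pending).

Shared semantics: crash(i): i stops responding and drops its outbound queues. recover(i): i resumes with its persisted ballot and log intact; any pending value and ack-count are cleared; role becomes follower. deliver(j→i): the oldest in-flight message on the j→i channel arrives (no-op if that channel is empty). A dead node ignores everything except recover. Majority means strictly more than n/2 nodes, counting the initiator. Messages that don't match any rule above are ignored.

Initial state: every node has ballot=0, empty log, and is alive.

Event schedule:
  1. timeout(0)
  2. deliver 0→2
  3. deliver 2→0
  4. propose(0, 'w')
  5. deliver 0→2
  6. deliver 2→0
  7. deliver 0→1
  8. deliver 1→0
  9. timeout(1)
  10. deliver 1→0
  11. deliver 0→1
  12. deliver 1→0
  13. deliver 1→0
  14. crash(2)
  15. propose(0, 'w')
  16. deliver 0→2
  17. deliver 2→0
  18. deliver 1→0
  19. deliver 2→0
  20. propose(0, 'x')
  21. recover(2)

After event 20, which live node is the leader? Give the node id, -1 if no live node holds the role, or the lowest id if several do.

e1 timeout(0): 0[cand,b=3,-]
e2 deliver 0→2: 2[foll,b=3,-]
e3 deliver 2→0: 0[lead,b=3,-]
e4 propose(0,'w'): ·
e5 deliver 0→2: 2[foll,b=3,w]
e6 deliver 2→0: 0[lead,b=3,w]
e7 deliver 0→1: 1[foll,b=3,-]
e8 deliver 1→0: ·
e9 timeout(1): 1[cand,b=7,-]
e10 deliver 1→0: 0[foll,b=7,w]
e11 deliver 0→1: ·
e12 deliver 1→0: ·
e13 deliver 1→0: ·
e14 crash(2): 2[✗foll,b=3,w]
e15 propose(0,'w'): ·
e16 deliver 0→2: ·
e17 deliver 2→0: ·
e18 deliver 1→0: ·
e19 deliver 2→0: ·
e20 propose(0,'x'): ·

-1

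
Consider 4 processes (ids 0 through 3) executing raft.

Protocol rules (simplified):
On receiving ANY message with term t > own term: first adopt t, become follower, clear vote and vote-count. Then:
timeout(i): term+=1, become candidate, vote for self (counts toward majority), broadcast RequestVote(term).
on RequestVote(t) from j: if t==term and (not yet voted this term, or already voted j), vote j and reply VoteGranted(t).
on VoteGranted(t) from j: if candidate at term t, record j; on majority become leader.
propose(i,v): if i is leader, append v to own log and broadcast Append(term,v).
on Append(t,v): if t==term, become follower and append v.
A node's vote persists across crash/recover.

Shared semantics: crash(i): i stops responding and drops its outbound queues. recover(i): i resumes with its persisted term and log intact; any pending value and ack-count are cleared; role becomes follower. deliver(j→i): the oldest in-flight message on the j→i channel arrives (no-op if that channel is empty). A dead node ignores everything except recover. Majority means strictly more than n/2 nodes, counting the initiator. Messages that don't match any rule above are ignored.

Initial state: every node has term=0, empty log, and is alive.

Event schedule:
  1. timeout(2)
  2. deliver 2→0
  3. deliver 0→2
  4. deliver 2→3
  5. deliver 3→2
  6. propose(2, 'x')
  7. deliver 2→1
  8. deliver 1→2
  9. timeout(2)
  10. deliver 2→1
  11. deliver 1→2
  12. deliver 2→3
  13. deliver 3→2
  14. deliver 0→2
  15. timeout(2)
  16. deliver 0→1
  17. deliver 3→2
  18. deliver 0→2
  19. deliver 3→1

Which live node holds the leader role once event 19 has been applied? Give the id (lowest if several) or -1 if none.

e1 timeout(2): 2[cand,t=1,-]
e2 deliver 2→0: 0[foll,t=1,-]
e3 deliver 0→2: ·
e4 deliver 2→3: 3[foll,t=1,-]
e5 deliver 3→2: 2[lead,t=1,-]
e6 propose(2,'x'): 2[lead,t=1,x]
e7 deliver 2→1: 1[foll,t=1,-]
e8 deliver 1→2: ·
e9 timeout(2): 2[cand,t=2,x]
e10 deliver 2→1: 1[foll,t=1,x]
e11 deliver 1→2: ·
e12 deliver 2→3: 3[foll,t=1,x]
e13 deliver 3→2: ·
e14 deliver 0→2: ·
e15 timeout(2): 2[cand,t=3,x]
e16 deliver 0→1: ·
e17 deliver 3→2: ·
e18 deliver 0→2: ·
e19 deliver 3→1: ·

-1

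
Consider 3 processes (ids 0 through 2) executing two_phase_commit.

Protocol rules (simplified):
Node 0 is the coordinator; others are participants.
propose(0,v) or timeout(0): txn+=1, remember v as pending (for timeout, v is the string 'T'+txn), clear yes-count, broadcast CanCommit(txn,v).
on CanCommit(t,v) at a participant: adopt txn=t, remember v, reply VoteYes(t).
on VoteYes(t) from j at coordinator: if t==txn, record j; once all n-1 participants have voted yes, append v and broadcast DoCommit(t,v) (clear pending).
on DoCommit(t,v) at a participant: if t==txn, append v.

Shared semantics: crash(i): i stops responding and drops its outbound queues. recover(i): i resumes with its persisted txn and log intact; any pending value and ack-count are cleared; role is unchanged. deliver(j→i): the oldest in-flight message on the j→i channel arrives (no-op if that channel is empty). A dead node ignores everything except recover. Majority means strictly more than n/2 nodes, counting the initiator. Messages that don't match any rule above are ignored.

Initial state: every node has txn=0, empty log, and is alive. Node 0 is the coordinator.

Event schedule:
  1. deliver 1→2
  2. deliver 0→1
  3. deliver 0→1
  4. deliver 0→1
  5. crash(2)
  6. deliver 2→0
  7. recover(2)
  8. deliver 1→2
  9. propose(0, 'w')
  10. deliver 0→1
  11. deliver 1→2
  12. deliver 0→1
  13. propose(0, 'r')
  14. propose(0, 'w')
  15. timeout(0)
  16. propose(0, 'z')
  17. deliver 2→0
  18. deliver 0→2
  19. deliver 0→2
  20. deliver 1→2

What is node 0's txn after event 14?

1. deliver 1→2:  nop
2. deliver 0→1:  nop
3. deliver 0→1:  nop
4. deliver 0→1:  nop
5. crash(2):  <2:✗part t0 ->
6. deliver 2→0:  nop
7. recover(2):  <2:part t0 ->
8. deliver 1→2:  nop
9. propose(0,'w'):  <0:coor t1 ->
10. deliver 0→1:  <1:part t1 ->
11. deliver 1→2:  nop
12. deliver 0→1:  nop
13. propose(0,'r'):  <0:coor t2 ->
14. propose(0,'w'):  <0:coor t3 ->

3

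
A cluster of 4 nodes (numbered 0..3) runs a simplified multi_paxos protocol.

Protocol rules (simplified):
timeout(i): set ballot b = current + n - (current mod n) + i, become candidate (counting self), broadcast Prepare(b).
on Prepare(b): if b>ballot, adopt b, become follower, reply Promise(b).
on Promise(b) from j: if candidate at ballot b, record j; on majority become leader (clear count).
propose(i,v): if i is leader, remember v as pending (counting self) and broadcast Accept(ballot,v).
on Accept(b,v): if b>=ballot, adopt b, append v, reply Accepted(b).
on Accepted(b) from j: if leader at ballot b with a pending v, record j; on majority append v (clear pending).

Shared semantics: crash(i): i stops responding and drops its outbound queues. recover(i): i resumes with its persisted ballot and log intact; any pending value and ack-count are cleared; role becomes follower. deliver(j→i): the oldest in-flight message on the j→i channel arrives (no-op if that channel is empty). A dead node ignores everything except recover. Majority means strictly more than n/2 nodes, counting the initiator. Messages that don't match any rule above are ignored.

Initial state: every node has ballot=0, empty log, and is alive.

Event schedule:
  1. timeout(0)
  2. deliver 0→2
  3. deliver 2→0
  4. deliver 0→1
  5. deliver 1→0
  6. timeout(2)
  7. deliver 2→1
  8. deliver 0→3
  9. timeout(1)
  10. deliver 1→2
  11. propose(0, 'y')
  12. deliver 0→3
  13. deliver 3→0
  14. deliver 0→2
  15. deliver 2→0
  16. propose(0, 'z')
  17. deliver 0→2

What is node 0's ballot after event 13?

4

1. timeout(0):  <0:cand b4 ->
2. deliver 0→2:  <2:foll b4 ->
3. deliver 2→0:  nop
4. deliver 0→1:  <1:foll b4 ->
5. deliver 1→0:  <0:lead b4 ->
6. timeout(2):  <2:cand b10 ->
7. deliver 2→1:  <1:foll b10 ->
8. deliver 0→3:  <3:foll b4 ->
9. timeout(1):  <1:cand b13 ->
10. deliver 1→2:  nop
11. propose(0,'y'):  nop
12. deliver 0→3:  <3:foll b4 y>
13. deliver 3→0:  nop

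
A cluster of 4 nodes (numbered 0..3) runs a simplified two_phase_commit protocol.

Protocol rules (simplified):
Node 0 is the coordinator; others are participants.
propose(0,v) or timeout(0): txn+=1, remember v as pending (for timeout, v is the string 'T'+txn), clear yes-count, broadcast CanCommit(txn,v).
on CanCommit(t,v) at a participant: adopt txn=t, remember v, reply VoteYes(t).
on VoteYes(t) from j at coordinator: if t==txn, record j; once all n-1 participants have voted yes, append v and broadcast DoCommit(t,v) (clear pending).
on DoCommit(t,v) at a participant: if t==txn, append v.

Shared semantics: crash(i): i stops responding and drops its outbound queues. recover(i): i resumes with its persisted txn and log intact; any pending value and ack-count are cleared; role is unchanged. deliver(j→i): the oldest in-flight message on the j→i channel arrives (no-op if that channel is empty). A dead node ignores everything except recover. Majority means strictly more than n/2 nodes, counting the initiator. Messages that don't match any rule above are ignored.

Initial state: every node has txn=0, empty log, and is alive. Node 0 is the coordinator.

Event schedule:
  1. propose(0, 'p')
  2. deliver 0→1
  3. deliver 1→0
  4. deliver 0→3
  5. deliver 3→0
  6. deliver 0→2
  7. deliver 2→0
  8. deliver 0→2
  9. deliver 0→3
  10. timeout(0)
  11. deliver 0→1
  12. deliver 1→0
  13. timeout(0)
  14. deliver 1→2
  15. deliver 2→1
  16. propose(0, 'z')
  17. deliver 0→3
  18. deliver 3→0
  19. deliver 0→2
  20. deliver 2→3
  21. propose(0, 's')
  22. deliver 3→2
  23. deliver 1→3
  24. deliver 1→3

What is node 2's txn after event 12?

after 1 — propose(0,'p'): n0:coor/t1/[-]
after 2 — deliver 0→1: n1:part/t1/[-]
after 3 — deliver 1→0: ·
after 4 — deliver 0→3: n3:part/t1/[-]
after 5 — deliver 3→0: ·
after 6 — deliver 0→2: n2:part/t1/[-]
after 7 — deliver 2→0: n0:coor/t1/[p]
after 8 — deliver 0→2: n2:part/t1/[p]
after 9 — deliver 0→3: n3:part/t1/[p]
after 10 — timeout(0): n0:coor/t2/[p]
after 11 — deliver 0→1: n1:part/t1/[p]
after 12 — deliver 1→0: ·

1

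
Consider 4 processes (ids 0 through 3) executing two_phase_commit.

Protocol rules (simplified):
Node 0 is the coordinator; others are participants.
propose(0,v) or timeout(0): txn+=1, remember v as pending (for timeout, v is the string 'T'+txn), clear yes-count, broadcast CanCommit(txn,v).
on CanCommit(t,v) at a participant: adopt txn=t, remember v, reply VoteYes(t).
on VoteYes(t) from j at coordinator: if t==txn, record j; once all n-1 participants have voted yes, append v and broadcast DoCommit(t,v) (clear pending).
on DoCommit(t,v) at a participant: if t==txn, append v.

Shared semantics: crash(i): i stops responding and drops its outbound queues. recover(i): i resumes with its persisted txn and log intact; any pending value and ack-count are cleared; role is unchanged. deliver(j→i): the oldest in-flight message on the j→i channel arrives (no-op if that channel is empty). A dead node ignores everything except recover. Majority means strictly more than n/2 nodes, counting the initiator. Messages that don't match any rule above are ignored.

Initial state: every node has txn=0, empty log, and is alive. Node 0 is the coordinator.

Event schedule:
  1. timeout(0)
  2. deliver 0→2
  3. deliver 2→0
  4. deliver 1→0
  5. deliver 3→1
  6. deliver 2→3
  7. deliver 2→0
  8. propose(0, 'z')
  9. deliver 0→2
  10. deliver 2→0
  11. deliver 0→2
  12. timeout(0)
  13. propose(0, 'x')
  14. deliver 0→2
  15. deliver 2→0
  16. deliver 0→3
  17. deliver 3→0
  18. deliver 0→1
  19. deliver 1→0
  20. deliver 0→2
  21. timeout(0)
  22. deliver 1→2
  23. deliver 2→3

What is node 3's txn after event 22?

step 1 timeout(0): 0={coor,t=1,log=-}
step 2 deliver 0→2: 2={part,t=1,log=-}
step 3 deliver 2→0: —
step 4 deliver 1→0: —
step 5 deliver 3→1: —
step 6 deliver 2→3: —
step 7 deliver 2→0: —
step 8 propose(0,'z'): 0={coor,t=2,log=-}
step 9 deliver 0→2: 2={part,t=2,log=-}
step 10 deliver 2→0: —
step 11 deliver 0→2: —
step 12 timeout(0): 0={coor,t=3,log=-}
step 13 propose(0,'x'): 0={coor,t=4,log=-}
step 14 deliver 0→2: 2={part,t=3,log=-}
step 15 deliver 2→0: —
step 16 deliver 0→3: 3={part,t=1,log=-}
step 17 deliver 3→0: —
step 18 deliver 0→1: 1={part,t=1,log=-}
step 19 deliver 1→0: —
step 20 deliver 0→2: 2={part,t=4,log=-}
step 21 timeout(0): 0={coor,t=5,log=-}
step 22 deliver 1→2: —

1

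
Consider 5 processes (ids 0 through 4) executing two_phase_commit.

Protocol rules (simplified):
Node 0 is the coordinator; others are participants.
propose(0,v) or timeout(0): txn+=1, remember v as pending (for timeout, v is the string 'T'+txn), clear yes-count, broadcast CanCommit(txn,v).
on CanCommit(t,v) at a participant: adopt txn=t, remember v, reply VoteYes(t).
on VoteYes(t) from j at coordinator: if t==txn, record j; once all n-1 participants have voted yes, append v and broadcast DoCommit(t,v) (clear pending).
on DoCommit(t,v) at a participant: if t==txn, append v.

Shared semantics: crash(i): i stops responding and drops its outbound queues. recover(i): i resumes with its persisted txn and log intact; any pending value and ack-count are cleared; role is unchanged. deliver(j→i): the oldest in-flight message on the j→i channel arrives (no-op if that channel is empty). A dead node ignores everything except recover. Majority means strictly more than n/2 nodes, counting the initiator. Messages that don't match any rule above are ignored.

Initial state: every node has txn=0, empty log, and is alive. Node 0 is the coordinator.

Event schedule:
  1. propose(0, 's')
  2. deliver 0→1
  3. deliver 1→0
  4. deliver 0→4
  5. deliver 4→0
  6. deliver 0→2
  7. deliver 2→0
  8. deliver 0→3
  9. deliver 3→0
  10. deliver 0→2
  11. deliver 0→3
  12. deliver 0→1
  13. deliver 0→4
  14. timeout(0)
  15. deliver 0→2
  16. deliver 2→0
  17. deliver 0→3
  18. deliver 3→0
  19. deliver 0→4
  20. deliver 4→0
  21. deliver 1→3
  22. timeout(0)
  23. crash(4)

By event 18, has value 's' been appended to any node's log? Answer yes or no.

yes

e1 propose(0,'s'): 0[coor,t=1,-]
e2 deliver 0→1: 1[part,t=1,-]
e3 deliver 1→0: ·
e4 deliver 0→4: 4[part,t=1,-]
e5 deliver 4→0: ·
e6 deliver 0→2: 2[part,t=1,-]
e7 deliver 2→0: ·
e8 deliver 0→3: 3[part,t=1,-]
e9 deliver 3→0: 0[coor,t=1,s]
e10 deliver 0→2: 2[part,t=1,s]
e11 deliver 0→3: 3[part,t=1,s]
e12 deliver 0→1: 1[part,t=1,s]
e13 deliver 0→4: 4[part,t=1,s]
e14 timeout(0): 0[coor,t=2,s]
e15 deliver 0→2: 2[part,t=2,s]
e16 deliver 2→0: ·
e17 deliver 0→3: 3[part,t=2,s]
e18 deliver 3→0: ·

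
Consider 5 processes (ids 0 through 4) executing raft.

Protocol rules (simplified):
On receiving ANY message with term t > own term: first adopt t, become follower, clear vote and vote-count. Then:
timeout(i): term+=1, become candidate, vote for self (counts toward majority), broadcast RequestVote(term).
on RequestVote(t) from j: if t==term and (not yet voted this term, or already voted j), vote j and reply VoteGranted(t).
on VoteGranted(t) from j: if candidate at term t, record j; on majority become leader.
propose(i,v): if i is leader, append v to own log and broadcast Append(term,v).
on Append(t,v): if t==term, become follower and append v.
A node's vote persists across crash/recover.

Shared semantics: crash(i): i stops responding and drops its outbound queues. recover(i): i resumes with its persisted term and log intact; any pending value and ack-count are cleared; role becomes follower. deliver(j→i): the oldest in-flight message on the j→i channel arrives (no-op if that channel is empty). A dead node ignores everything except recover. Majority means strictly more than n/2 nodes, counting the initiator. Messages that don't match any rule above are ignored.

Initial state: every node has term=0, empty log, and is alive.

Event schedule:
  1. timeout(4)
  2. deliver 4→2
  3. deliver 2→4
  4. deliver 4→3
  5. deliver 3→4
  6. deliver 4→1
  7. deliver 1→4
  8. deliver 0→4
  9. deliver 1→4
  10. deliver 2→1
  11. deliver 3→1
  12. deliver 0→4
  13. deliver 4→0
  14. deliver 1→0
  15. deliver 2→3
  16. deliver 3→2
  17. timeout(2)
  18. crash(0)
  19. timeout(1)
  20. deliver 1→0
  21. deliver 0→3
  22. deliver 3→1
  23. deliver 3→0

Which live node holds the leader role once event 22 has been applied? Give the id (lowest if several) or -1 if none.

4

step 1 timeout(4): 4={cand,t=1,log=-}
step 2 deliver 4→2: 2={foll,t=1,log=-}
step 3 deliver 2→4: —
step 4 deliver 4→3: 3={foll,t=1,log=-}
step 5 deliver 3→4: 4={lead,t=1,log=-}
step 6 deliver 4→1: 1={foll,t=1,log=-}
step 7 deliver 1→4: —
step 8 deliver 0→4: —
step 9 deliver 1→4: —
step 10 deliver 2→1: —
step 11 deliver 3→1: —
step 12 deliver 0→4: —
step 13 deliver 4→0: 0={foll,t=1,log=-}
step 14 deliver 1→0: —
step 15 deliver 2→3: —
step 16 deliver 3→2: —
step 17 timeout(2): 2={cand,t=2,log=-}
step 18 crash(0): 0={✗foll,t=1,log=-}
step 19 timeout(1): 1={cand,t=2,log=-}
step 20 deliver 1→0: —
step 21 deliver 0→3: —
step 22 deliver 3→1: —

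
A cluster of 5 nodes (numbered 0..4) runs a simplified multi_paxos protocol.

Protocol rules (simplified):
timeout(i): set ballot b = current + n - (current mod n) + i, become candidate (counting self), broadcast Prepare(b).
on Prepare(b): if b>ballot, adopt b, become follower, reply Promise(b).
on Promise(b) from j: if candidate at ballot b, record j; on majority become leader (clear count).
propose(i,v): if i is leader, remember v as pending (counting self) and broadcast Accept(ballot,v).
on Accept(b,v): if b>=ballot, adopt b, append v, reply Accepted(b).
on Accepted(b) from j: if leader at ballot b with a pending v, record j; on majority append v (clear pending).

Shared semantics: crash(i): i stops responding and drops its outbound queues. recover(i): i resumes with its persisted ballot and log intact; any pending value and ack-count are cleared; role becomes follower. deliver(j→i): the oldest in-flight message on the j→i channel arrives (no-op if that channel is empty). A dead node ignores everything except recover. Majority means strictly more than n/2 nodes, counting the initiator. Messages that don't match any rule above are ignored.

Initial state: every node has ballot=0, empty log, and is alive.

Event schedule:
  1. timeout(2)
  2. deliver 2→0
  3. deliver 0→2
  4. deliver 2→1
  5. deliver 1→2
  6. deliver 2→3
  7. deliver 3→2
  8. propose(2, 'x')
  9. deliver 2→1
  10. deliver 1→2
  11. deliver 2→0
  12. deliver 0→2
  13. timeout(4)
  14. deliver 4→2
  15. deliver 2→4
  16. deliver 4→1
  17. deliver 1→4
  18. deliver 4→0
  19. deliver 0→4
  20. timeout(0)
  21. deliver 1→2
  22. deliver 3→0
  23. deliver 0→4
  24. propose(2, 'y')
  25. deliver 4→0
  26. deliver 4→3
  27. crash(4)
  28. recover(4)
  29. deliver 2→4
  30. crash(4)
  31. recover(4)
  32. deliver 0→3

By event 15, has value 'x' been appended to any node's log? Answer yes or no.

[1] timeout(2) → N2(cand b7 [-])
[2] deliver 2→0 → N0(foll b7 [-])
[3] deliver 0→2 → ∅
[4] deliver 2→1 → N1(foll b7 [-])
[5] deliver 1→2 → N2(lead b7 [-])
[6] deliver 2→3 → N3(foll b7 [-])
[7] deliver 3→2 → ∅
[8] propose(2,'x') → ∅
[9] deliver 2→1 → N1(foll b7 [x])
[10] deliver 1→2 → ∅
[11] deliver 2→0 → N0(foll b7 [x])
[12] deliver 0→2 → N2(lead b7 [x])
[13] timeout(4) → N4(cand b9 [-])
[14] deliver 4→2 → N2(foll b9 [x])
[15] deliver 2→4 → ∅

yes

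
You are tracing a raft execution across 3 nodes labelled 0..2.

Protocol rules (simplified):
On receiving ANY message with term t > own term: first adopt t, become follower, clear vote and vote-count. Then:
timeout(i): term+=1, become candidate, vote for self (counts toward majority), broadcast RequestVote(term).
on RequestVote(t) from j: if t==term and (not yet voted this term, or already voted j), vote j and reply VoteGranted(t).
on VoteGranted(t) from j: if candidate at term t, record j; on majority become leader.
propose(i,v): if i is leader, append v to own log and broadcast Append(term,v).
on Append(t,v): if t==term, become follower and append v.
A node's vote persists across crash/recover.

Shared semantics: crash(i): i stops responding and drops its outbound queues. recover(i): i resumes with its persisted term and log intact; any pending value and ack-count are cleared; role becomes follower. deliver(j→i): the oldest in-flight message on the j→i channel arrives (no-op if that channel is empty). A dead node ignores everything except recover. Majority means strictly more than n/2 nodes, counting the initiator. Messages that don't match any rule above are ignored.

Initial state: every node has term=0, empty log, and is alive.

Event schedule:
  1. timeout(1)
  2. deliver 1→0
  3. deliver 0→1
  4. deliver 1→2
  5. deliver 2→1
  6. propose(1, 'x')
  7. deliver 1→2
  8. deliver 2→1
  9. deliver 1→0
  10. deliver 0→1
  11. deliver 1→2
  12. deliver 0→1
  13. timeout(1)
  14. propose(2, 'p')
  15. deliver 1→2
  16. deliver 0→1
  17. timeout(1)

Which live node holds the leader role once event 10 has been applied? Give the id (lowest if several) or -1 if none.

1

e1 timeout(1): 1[cand,t=1,-]
e2 deliver 1→0: 0[foll,t=1,-]
e3 deliver 0→1: 1[lead,t=1,-]
e4 deliver 1→2: 2[foll,t=1,-]
e5 deliver 2→1: ·
e6 propose(1,'x'): 1[lead,t=1,x]
e7 deliver 1→2: 2[foll,t=1,x]
e8 deliver 2→1: ·
e9 deliver 1→0: 0[foll,t=1,x]
e10 deliver 0→1: ·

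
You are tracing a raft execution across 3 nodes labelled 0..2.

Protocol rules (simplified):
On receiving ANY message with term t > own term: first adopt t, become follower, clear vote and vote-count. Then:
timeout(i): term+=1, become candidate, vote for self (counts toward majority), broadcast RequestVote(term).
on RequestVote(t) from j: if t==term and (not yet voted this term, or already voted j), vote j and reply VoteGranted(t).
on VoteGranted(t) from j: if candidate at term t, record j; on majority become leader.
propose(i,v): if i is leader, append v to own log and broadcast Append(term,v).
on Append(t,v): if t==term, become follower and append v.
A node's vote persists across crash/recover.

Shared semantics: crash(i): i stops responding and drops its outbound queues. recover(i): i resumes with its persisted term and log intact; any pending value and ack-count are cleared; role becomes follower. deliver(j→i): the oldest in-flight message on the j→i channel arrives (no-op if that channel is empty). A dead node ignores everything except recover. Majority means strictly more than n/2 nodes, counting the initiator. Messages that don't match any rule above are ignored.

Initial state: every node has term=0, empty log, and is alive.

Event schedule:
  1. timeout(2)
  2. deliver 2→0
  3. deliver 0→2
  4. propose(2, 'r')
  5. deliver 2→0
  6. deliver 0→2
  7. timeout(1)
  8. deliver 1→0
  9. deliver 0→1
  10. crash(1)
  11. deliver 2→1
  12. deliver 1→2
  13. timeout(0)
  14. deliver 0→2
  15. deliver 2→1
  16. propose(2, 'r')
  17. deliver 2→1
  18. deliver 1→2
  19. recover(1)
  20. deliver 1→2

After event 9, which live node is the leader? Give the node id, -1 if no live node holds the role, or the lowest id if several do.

1. timeout(2):  <2:cand t1 ->
2. deliver 2→0:  <0:foll t1 ->
3. deliver 0→2:  <2:lead t1 ->
4. propose(2,'r'):  <2:lead t1 r>
5. deliver 2→0:  <0:foll t1 r>
6. deliver 0→2:  nop
7. timeout(1):  <1:cand t1 ->
8. deliver 1→0:  nop
9. deliver 0→1:  nop

2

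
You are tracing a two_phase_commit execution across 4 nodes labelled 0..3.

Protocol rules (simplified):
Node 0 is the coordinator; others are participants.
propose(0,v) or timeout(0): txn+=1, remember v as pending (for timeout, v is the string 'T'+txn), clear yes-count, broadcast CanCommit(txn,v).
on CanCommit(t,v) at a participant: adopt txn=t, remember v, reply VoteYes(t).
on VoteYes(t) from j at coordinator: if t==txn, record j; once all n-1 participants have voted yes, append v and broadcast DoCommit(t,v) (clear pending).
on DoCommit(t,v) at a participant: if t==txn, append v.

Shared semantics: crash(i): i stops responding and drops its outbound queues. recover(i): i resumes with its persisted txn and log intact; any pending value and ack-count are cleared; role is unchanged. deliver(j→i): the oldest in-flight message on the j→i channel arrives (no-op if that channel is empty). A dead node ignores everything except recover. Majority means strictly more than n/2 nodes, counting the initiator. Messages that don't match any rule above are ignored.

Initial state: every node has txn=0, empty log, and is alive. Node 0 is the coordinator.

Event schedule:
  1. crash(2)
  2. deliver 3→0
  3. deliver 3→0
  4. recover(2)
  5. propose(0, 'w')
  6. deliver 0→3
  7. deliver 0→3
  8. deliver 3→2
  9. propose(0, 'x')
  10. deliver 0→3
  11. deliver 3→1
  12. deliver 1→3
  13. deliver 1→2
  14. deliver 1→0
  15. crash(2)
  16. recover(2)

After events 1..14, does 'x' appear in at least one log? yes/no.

[1] crash(2) → N2(✗part t0 [-])
[2] deliver 3→0 → ∅
[3] deliver 3→0 → ∅
[4] recover(2) → N2(part t0 [-])
[5] propose(0,'w') → N0(coor t1 [-])
[6] deliver 0→3 → N3(part t1 [-])
[7] deliver 0→3 → ∅
[8] deliver 3→2 → ∅
[9] propose(0,'x') → N0(coor t2 [-])
[10] deliver 0→3 → N3(part t2 [-])
[11] deliver 3→1 → ∅
[12] deliver 1→3 → ∅
[13] deliver 1→2 → ∅
[14] deliver 1→0 → ∅

no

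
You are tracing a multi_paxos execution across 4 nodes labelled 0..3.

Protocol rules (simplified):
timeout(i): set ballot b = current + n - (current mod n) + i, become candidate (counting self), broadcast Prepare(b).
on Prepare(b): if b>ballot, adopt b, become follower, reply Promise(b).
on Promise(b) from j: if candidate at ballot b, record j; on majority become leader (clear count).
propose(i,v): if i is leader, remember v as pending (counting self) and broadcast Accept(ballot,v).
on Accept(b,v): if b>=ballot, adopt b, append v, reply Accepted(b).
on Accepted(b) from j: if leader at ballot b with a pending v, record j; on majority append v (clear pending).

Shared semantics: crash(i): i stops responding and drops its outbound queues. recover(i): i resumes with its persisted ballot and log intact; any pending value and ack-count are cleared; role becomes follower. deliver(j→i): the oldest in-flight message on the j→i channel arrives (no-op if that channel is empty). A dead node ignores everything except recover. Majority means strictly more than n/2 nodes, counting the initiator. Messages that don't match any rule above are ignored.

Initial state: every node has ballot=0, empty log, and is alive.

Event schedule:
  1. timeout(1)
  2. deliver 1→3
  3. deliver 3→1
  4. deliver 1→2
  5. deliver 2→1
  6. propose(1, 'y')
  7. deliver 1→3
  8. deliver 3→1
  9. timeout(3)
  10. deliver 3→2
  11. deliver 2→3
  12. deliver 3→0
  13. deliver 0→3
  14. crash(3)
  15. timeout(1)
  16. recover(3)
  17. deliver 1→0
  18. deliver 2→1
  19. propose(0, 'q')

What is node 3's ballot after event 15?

11

1. timeout(1):  <1:cand b5 ->
2. deliver 1→3:  <3:foll b5 ->
3. deliver 3→1:  nop
4. deliver 1→2:  <2:foll b5 ->
5. deliver 2→1:  <1:lead b5 ->
6. propose(1,'y'):  nop
7. deliver 1→3:  <3:foll b5 y>
8. deliver 3→1:  nop
9. timeout(3):  <3:cand b11 y>
10. deliver 3→2:  <2:foll b11 ->
11. deliver 2→3:  nop
12. deliver 3→0:  <0:foll b11 ->
13. deliver 0→3:  <3:lead b11 y>
14. crash(3):  <3:✗lead b11 y>
15. timeout(1):  <1:cand b9 ->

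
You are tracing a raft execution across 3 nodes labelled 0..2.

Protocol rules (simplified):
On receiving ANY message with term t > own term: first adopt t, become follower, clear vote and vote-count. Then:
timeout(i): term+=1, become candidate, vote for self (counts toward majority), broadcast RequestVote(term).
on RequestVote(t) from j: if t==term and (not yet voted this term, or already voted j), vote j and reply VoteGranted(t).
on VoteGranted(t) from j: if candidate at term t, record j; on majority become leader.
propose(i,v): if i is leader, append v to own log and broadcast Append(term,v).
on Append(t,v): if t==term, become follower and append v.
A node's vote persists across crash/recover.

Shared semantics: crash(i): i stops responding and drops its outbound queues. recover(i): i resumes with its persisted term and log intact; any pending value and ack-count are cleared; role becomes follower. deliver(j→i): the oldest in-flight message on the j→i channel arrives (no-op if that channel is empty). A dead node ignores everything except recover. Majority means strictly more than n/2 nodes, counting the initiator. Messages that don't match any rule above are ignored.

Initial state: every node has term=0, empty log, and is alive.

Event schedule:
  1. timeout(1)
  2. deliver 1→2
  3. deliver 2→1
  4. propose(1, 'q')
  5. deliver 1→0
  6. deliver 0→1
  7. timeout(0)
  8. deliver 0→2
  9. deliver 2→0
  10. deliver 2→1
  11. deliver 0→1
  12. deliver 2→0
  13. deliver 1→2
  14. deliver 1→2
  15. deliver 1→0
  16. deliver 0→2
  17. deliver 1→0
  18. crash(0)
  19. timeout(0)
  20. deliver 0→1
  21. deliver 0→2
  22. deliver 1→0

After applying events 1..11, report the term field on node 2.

2

after 1 — timeout(1): n1:cand/t1/[-]
after 2 — deliver 1→2: n2:foll/t1/[-]
after 3 — deliver 2→1: n1:lead/t1/[-]
after 4 — propose(1,'q'): n1:lead/t1/[q]
after 5 — deliver 1→0: n0:foll/t1/[-]
after 6 — deliver 0→1: ·
after 7 — timeout(0): n0:cand/t2/[-]
after 8 — deliver 0→2: n2:foll/t2/[-]
after 9 — deliver 2→0: n0:lead/t2/[-]
after 10 — deliver 2→1: ·
after 11 — deliver 0→1: n1:foll/t2/[q]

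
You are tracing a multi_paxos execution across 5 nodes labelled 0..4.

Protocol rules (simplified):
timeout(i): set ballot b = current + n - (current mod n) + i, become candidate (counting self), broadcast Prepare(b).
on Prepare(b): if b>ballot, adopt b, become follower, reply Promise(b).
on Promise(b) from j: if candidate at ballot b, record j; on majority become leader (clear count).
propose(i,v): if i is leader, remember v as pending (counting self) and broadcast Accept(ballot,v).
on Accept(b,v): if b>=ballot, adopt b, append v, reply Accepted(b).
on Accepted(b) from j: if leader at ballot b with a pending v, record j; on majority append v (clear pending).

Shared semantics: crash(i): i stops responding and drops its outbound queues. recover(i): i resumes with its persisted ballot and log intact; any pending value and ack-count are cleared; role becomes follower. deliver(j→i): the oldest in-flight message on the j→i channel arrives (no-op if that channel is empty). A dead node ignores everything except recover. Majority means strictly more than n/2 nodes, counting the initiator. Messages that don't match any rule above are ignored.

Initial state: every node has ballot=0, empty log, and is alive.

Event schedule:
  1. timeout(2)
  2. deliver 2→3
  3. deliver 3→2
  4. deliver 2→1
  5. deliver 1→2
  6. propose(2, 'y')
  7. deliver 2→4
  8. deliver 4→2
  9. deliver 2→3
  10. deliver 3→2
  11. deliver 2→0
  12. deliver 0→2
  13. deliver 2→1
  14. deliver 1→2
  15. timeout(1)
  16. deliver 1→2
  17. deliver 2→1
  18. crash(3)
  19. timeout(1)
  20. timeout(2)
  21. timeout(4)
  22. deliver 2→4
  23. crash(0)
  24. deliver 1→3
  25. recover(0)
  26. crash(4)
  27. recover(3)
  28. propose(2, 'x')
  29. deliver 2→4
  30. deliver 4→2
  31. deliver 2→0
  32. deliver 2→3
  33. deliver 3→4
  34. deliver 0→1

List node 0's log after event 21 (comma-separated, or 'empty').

after 1 — timeout(2): n2:cand/b7/[-]
after 2 — deliver 2→3: n3:foll/b7/[-]
after 3 — deliver 3→2: ·
after 4 — deliver 2→1: n1:foll/b7/[-]
after 5 — deliver 1→2: n2:lead/b7/[-]
after 6 — propose(2,'y'): ·
after 7 — deliver 2→4: n4:foll/b7/[-]
after 8 — deliver 4→2: ·
after 9 — deliver 2→3: n3:foll/b7/[y]
after 10 — deliver 3→2: ·
after 11 — deliver 2→0: n0:foll/b7/[-]
after 12 — deliver 0→2: ·
after 13 — deliver 2→1: n1:foll/b7/[y]
after 14 — deliver 1→2: n2:lead/b7/[y]
after 15 — timeout(1): n1:cand/b11/[y]
after 16 — deliver 1→2: n2:foll/b11/[y]
after 17 — deliver 2→1: ·
after 18 — crash(3): n3:✗foll/b7/[y]
after 19 — timeout(1): n1:cand/b16/[y]
after 20 — timeout(2): n2:cand/b17/[y]
after 21 — timeout(4): n4:cand/b14/[-]

empty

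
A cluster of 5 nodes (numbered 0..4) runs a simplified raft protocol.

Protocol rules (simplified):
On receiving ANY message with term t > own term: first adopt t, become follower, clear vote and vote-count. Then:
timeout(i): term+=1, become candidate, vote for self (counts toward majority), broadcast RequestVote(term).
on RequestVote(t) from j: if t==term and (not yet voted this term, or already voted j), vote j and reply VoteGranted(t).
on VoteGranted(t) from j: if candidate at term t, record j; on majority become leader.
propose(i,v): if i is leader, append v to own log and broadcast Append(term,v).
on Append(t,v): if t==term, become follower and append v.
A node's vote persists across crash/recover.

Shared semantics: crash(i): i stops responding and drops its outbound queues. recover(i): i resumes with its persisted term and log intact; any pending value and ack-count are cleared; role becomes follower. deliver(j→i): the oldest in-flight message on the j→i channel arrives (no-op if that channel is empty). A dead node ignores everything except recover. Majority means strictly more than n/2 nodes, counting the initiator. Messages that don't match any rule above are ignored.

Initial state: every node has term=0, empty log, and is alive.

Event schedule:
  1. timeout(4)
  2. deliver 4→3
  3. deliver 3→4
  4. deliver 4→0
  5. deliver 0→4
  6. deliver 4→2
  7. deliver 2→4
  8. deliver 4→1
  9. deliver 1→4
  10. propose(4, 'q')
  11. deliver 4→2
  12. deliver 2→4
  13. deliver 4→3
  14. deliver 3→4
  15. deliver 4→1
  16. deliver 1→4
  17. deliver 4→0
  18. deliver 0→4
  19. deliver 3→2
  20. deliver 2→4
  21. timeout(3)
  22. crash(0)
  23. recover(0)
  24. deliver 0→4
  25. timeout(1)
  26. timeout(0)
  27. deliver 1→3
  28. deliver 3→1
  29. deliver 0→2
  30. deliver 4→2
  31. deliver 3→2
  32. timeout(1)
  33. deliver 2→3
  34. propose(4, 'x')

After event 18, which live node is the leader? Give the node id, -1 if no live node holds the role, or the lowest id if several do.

4

after 1 — timeout(4): n4:cand/t1/[-]
after 2 — deliver 4→3: n3:foll/t1/[-]
after 3 — deliver 3→4: ·
after 4 — deliver 4→0: n0:foll/t1/[-]
after 5 — deliver 0→4: n4:lead/t1/[-]
after 6 — deliver 4→2: n2:foll/t1/[-]
after 7 — deliver 2→4: ·
after 8 — deliver 4→1: n1:foll/t1/[-]
after 9 — deliver 1→4: ·
after 10 — propose(4,'q'): n4:lead/t1/[q]
after 11 — deliver 4→2: n2:foll/t1/[q]
after 12 — deliver 2→4: ·
after 13 — deliver 4→3: n3:foll/t1/[q]
after 14 — deliver 3→4: ·
after 15 — deliver 4→1: n1:foll/t1/[q]
after 16 — deliver 1→4: ·
after 17 — deliver 4→0: n0:foll/t1/[q]
after 18 — deliver 0→4: ·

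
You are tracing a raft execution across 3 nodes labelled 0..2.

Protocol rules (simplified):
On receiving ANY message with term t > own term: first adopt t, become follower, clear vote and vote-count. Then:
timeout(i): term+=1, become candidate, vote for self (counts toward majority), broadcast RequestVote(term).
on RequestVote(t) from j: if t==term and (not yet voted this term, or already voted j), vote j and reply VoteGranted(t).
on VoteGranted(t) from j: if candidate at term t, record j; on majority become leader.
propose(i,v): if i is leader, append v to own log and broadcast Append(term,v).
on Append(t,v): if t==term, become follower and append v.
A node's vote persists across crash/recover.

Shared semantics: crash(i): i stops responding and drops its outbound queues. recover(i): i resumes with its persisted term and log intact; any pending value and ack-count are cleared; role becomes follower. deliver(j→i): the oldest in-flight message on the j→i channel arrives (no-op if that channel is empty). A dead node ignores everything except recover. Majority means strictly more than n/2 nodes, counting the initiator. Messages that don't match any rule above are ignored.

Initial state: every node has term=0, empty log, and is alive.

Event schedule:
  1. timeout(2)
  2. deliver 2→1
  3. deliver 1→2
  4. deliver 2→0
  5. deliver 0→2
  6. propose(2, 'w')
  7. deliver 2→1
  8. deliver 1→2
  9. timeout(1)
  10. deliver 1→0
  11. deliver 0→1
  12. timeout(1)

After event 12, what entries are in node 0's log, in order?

empty

e1 timeout(2): 2[cand,t=1,-]
e2 deliver 2→1: 1[foll,t=1,-]
e3 deliver 1→2: 2[lead,t=1,-]
e4 deliver 2→0: 0[foll,t=1,-]
e5 deliver 0→2: ·
e6 propose(2,'w'): 2[lead,t=1,w]
e7 deliver 2→1: 1[foll,t=1,w]
e8 deliver 1→2: ·
e9 timeout(1): 1[cand,t=2,w]
e10 deliver 1→0: 0[foll,t=2,-]
e11 deliver 0→1: 1[lead,t=2,w]
e12 timeout(1): 1[cand,t=3,w]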